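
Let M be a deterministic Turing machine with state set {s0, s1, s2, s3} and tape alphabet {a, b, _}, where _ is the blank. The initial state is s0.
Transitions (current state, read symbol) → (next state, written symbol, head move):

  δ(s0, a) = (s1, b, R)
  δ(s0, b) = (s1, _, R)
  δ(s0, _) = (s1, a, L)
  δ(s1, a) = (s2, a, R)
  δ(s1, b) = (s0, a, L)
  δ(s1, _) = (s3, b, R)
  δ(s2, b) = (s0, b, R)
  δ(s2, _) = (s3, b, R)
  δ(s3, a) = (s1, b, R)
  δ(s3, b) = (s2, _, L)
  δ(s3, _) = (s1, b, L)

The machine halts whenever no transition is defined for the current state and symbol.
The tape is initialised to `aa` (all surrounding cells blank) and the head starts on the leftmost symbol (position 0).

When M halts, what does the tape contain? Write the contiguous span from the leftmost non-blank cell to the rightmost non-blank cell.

s0 | [a]a___   read a → write b, move R, go to s1
s1 | b[a]___   read a → write a, move R, go to s2
s2 | ba[_]__   read _ → write b, move R, go to s3
s3 | bab[_]_   read _ → write b, move L, go to s1
s1 | ba[b]b_   read b → write a, move L, go to s0
s0 | b[a]ab_   read a → write b, move R, go to s1
s1 | bb[a]b_   read a → write a, move R, go to s2
s2 | bba[b]_   read b → write b, move R, go to s0
s0 | bbab[_]   read _ → write a, move L, go to s1
s1 | bba[b]a   read b → write a, move L, go to s0
s0 | bb[a]aa   read a → write b, move R, go to s1
s1 | bbb[a]a   read a → write a, move R, go to s2
s2 | bbba[a]
The non-blank tape span at halt is bbbaa.

bbbaa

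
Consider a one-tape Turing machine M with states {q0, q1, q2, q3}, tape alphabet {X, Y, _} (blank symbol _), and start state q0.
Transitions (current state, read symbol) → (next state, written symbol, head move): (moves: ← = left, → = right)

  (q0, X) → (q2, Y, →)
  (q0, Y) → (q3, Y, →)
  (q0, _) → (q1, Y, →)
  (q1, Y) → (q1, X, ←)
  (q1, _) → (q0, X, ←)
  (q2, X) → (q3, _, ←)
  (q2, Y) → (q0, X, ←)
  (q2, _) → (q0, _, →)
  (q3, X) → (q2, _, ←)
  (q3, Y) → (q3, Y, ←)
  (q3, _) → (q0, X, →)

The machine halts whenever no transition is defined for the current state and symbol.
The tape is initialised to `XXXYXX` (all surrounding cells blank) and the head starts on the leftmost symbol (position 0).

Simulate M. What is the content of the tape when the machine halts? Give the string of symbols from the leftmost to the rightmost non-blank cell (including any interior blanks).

YXXXY__XX

q0 | ___[X]XXYXX   read X → write Y, move →, go to q2
q2 | ___Y[X]XYXX   read X → write _, move ←, go to q3
q3 | ___[Y]_XYXX   read Y → write Y, move ←, go to q3
q3 | __[_]Y_XYXX   read _ → write X, move →, go to q0
q0 | __X[Y]_XYXX   read Y → write Y, move →, go to q3
q3 | __XY[_]XYXX   read _ → write X, move →, go to q0
q0 | __XYX[X]YXX   read X → write Y, move →, go to q2
q2 | __XYXY[Y]XX   read Y → write X, move ←, go to q0
q0 | __XYX[Y]XXX   read Y → write Y, move →, go to q3
q3 | __XYXY[X]XX   read X → write _, move ←, go to q2
q2 | __XYX[Y]_XX   read Y → write X, move ←, go to q0
q0 | __XY[X]X_XX   read X → write Y, move →, go to q2
q2 | __XYY[X]_XX   read X → write _, move ←, go to q3
q3 | __XY[Y]__XX   read Y → write Y, move ←, go to q3
q3 | __X[Y]Y__XX   read Y → write Y, move ←, go to q3
q3 | __[X]YY__XX   read X → write _, move ←, go to q2
q2 | _[_]_YY__XX   read _ → write _, move →, go to q0
q0 | __[_]YY__XX   read _ → write Y, move →, go to q1
q1 | __Y[Y]Y__XX   read Y → write X, move ←, go to q1
q1 | __[Y]XY__XX   read Y → write X, move ←, go to q1
q1 | _[_]XXY__XX   read _ → write X, move ←, go to q0
q0 | [_]XXXY__XX   read _ → write Y, move →, go to q1
q1 | Y[X]XXY__XX
The non-blank tape span at halt is YXXXY__XX.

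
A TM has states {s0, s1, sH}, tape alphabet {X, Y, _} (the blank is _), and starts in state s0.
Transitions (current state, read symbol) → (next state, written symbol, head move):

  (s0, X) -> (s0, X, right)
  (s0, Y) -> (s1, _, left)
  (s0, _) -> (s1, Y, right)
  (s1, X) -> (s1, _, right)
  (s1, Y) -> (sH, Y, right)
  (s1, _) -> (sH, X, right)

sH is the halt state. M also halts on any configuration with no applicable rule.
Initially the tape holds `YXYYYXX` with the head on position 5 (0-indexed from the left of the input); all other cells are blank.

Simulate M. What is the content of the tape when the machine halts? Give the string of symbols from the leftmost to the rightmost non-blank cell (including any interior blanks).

state=s0 head=5 tape=YXYYY[X]X___   (s0,X)→(s0,X,right)
state=s0 head=6 tape=YXYYYX[X]___   (s0,X)→(s0,X,right)
state=s0 head=7 tape=YXYYYXX[_]__   (s0,_)→(s1,Y,right)
state=s1 head=8 tape=YXYYYXXY[_]_   (s1,_)→(sH,X,right)
state=sH head=9 tape=YXYYYXXYX[_]
The non-blank tape span at halt is YXYYYXXYX.

YXYYYXXYX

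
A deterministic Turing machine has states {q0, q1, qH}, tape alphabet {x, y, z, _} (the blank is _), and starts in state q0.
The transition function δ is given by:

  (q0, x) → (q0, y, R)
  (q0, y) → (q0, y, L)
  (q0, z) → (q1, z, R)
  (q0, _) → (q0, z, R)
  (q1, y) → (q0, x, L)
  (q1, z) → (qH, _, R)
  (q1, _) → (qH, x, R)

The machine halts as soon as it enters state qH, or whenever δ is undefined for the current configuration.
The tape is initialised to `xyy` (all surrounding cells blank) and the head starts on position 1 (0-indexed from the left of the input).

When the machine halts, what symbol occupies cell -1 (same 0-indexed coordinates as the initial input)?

z

q0 | _x[y]y   read y → write y, move L, go to q0
q0 | _[x]yy   read x → write y, move R, go to q0
q0 | _y[y]y   read y → write y, move L, go to q0
q0 | _[y]yy   read y → write y, move L, go to q0
q0 | [_]yyy   read _ → write z, move R, go to q0
q0 | z[y]yy   read y → write y, move L, go to q0
q0 | [z]yyy   read z → write z, move R, go to q1
q1 | z[y]yy   read y → write x, move L, go to q0
q0 | [z]xyy   read z → write z, move R, go to q1
q1 | z[x]yy
Cell -1 holds z when M halts.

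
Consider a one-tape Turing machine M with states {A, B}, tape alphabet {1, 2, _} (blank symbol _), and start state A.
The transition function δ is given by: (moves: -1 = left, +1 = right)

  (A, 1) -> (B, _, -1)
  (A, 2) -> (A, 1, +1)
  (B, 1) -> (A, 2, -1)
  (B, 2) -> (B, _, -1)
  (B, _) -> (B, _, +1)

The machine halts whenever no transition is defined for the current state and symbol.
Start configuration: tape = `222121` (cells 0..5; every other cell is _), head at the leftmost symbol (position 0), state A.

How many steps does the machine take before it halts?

7

state=A head=0 tape=_[2]22121   (A,2)→(A,1,+1)
state=A head=1 tape=_1[2]2121   (A,2)→(A,1,+1)
state=A head=2 tape=_11[2]121   (A,2)→(A,1,+1)
state=A head=3 tape=_111[1]21   (A,1)→(B,_,-1)
state=B head=2 tape=_11[1]_21   (B,1)→(A,2,-1)
state=A head=1 tape=_1[1]2_21   (A,1)→(B,_,-1)
state=B head=0 tape=_[1]_2_21   (B,1)→(A,2,-1)
state=A head=-1 tape=[_]2_2_21
M halts after 7 transitions.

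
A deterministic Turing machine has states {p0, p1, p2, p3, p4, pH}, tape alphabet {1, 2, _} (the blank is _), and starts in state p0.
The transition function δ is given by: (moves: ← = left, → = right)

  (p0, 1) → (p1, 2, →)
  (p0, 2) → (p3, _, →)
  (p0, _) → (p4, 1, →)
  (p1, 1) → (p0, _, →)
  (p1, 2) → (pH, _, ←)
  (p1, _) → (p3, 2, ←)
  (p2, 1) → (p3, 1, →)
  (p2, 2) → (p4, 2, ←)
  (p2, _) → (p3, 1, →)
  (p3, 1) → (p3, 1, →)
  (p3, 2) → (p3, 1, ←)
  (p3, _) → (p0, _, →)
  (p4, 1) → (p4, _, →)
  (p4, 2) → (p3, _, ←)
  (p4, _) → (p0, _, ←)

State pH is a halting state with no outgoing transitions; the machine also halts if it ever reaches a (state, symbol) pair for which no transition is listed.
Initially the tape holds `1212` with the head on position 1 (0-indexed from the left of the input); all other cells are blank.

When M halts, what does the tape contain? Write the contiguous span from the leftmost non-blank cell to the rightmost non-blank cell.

1_11_2

state=p0 head=1 tape=1[2]12___   (p0,2)→(p3,_,→)
state=p3 head=2 tape=1_[1]2___   (p3,1)→(p3,1,→)
state=p3 head=3 tape=1_1[2]___   (p3,2)→(p3,1,←)
state=p3 head=2 tape=1_[1]1___   (p3,1)→(p3,1,→)
state=p3 head=3 tape=1_1[1]___   (p3,1)→(p3,1,→)
state=p3 head=4 tape=1_11[_]__   (p3,_)→(p0,_,→)
state=p0 head=5 tape=1_11_[_]_   (p0,_)→(p4,1,→)
state=p4 head=6 tape=1_11_1[_]   (p4,_)→(p0,_,←)
state=p0 head=5 tape=1_11_[1]_   (p0,1)→(p1,2,→)
state=p1 head=6 tape=1_11_2[_]   (p1,_)→(p3,2,←)
state=p3 head=5 tape=1_11_[2]2   (p3,2)→(p3,1,←)
state=p3 head=4 tape=1_11[_]12   (p3,_)→(p0,_,→)
state=p0 head=5 tape=1_11_[1]2   (p0,1)→(p1,2,→)
state=p1 head=6 tape=1_11_2[2]   (p1,2)→(pH,_,←)
state=pH head=5 tape=1_11_[2]_
The non-blank tape span at halt is 1_11_2.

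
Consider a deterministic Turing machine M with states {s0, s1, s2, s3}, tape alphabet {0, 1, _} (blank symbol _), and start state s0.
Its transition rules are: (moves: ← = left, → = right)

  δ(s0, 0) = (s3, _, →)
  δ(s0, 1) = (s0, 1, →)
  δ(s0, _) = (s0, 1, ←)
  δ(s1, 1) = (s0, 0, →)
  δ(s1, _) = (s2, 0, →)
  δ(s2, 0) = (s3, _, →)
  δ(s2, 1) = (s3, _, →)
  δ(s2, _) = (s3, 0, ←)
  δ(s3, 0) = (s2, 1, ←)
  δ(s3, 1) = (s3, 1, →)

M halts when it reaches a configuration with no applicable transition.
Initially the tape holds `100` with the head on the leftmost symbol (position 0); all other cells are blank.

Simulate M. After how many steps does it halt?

s0 | [1]00_   read 1 → write 1, move →, go to s0
s0 | 1[0]0_   read 0 → write _, move →, go to s3
s3 | 1_[0]_   read 0 → write 1, move ←, go to s2
s2 | 1[_]1_   read _ → write 0, move ←, go to s3
s3 | [1]01_   read 1 → write 1, move →, go to s3
s3 | 1[0]1_   read 0 → write 1, move ←, go to s2
s2 | [1]11_   read 1 → write _, move →, go to s3
s3 | _[1]1_   read 1 → write 1, move →, go to s3
s3 | _1[1]_   read 1 → write 1, move →, go to s3
s3 | _11[_]
M halts after 9 transitions.

9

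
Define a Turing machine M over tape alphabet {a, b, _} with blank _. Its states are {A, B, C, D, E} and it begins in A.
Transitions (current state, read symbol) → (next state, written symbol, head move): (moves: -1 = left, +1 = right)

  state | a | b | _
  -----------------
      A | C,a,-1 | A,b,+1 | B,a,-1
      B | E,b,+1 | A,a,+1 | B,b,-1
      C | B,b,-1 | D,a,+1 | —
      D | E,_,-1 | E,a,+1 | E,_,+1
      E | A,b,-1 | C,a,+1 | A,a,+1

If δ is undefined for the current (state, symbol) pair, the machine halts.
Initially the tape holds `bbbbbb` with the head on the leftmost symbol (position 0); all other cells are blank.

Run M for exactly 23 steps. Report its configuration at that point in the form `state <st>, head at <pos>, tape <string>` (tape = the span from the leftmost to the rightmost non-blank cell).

state B, head at 3, tape bbbbab

A | [b]bbbbb_   read b → write b, move +1, go to A
A | b[b]bbbb_   read b → write b, move +1, go to A
A | bb[b]bbb_   read b → write b, move +1, go to A
A | bbb[b]bb_   read b → write b, move +1, go to A
A | bbbb[b]b_   read b → write b, move +1, go to A
A | bbbbb[b]_   read b → write b, move +1, go to A
A | bbbbbb[_]   read _ → write a, move -1, go to B
B | bbbbb[b]a   read b → write a, move +1, go to A
A | bbbbba[a]   read a → write a, move -1, go to C
C | bbbbb[a]a   read a → write b, move -1, go to B
B | bbbb[b]ba   read b → write a, move +1, go to A
A | bbbba[b]a   read b → write b, move +1, go to A
A | bbbbab[a]   read a → write a, move -1, go to C
C | bbbba[b]a   read b → write a, move +1, go to D
D | bbbbaa[a]   read a → write _, move -1, go to E
E | bbbba[a]_   read a → write b, move -1, go to A
A | bbbb[a]b_   read a → write a, move -1, go to C
C | bbb[b]ab_   read b → write a, move +1, go to D
D | bbba[a]b_   read a → write _, move -1, go to E
E | bbb[a]_b_   read a → write b, move -1, go to A
A | bb[b]b_b_   read b → write b, move +1, go to A
A | bbb[b]_b_   read b → write b, move +1, go to A
A | bbbb[_]b_   read _ → write a, move -1, go to B
B | bbb[b]ab_
After 23 steps: state B, head at 3, tape bbbbab.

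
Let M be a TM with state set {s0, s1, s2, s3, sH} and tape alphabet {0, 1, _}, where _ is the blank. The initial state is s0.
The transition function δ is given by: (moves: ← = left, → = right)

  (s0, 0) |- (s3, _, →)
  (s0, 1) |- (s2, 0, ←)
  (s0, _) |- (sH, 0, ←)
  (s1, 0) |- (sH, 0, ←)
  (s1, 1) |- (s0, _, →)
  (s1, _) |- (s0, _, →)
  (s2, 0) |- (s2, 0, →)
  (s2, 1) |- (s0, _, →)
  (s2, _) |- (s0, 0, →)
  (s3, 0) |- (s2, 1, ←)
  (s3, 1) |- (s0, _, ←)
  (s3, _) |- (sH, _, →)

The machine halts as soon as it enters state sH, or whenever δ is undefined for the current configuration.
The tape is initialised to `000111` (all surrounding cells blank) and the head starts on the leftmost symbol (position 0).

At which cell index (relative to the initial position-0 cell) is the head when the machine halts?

3

s0 | [0]00111   read 0 → write _, move →, go to s3
s3 | _[0]0111   read 0 → write 1, move ←, go to s2
s2 | [_]10111   read _ → write 0, move →, go to s0
s0 | 0[1]0111   read 1 → write 0, move ←, go to s2
s2 | [0]00111   read 0 → write 0, move →, go to s2
s2 | 0[0]0111   read 0 → write 0, move →, go to s2
s2 | 00[0]111   read 0 → write 0, move →, go to s2
s2 | 000[1]11   read 1 → write _, move →, go to s0
s0 | 000_[1]1   read 1 → write 0, move ←, go to s2
s2 | 000[_]01   read _ → write 0, move →, go to s0
s0 | 0000[0]1   read 0 → write _, move →, go to s3
s3 | 0000_[1]   read 1 → write _, move ←, go to s0
s0 | 0000[_]_   read _ → write 0, move ←, go to sH
sH | 000[0]0_
At halt the head is at cell 3.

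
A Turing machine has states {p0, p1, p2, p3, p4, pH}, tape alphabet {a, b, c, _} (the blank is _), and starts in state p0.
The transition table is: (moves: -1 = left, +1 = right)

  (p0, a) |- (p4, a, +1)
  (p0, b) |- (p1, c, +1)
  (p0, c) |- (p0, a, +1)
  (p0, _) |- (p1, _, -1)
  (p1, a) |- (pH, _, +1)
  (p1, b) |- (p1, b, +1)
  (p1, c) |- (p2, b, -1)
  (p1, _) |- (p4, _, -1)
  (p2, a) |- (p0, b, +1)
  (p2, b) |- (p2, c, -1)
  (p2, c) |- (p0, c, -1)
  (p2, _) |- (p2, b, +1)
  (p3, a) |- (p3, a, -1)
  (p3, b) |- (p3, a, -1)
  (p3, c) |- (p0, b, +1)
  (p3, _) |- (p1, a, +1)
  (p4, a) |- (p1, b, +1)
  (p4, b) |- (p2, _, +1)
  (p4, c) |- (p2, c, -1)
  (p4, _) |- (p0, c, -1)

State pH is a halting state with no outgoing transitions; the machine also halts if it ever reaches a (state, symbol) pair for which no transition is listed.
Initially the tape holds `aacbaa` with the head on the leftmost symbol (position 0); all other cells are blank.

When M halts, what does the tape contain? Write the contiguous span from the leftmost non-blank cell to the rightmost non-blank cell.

bacb_a

state=p0 head=0 tape=[a]acbaa   (p0,a)→(p4,a,+1)
state=p4 head=1 tape=a[a]cbaa   (p4,a)→(p1,b,+1)
state=p1 head=2 tape=ab[c]baa   (p1,c)→(p2,b,-1)
state=p2 head=1 tape=a[b]bbaa   (p2,b)→(p2,c,-1)
state=p2 head=0 tape=[a]cbbaa   (p2,a)→(p0,b,+1)
state=p0 head=1 tape=b[c]bbaa   (p0,c)→(p0,a,+1)
state=p0 head=2 tape=ba[b]baa   (p0,b)→(p1,c,+1)
state=p1 head=3 tape=bac[b]aa   (p1,b)→(p1,b,+1)
state=p1 head=4 tape=bacb[a]a   (p1,a)→(pH,_,+1)
state=pH head=5 tape=bacb_[a]
The non-blank tape span at halt is bacb_a.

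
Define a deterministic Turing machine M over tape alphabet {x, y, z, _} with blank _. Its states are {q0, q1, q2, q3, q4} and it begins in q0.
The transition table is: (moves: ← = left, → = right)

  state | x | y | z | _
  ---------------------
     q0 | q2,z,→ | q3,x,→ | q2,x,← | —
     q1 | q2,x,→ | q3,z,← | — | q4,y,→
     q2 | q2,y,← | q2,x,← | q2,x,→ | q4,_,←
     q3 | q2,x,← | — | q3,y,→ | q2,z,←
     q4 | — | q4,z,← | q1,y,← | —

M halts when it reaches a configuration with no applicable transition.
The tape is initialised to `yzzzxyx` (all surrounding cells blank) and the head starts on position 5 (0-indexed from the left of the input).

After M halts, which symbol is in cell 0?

state=q0 head=5 tape=__yzzzx[y]x   (q0,y)→(q3,x,→)
state=q3 head=6 tape=__yzzzxx[x]   (q3,x)→(q2,x,←)
state=q2 head=5 tape=__yzzzx[x]x   (q2,x)→(q2,y,←)
state=q2 head=4 tape=__yzzz[x]yx   (q2,x)→(q2,y,←)
state=q2 head=3 tape=__yzz[z]yyx   (q2,z)→(q2,x,→)
state=q2 head=4 tape=__yzzx[y]yx   (q2,y)→(q2,x,←)
state=q2 head=3 tape=__yzz[x]xyx   (q2,x)→(q2,y,←)
state=q2 head=2 tape=__yz[z]yxyx   (q2,z)→(q2,x,→)
state=q2 head=3 tape=__yzx[y]xyx   (q2,y)→(q2,x,←)
state=q2 head=2 tape=__yz[x]xxyx   (q2,x)→(q2,y,←)
state=q2 head=1 tape=__y[z]yxxyx   (q2,z)→(q2,x,→)
state=q2 head=2 tape=__yx[y]xxyx   (q2,y)→(q2,x,←)
state=q2 head=1 tape=__y[x]xxxyx   (q2,x)→(q2,y,←)
state=q2 head=0 tape=__[y]yxxxyx   (q2,y)→(q2,x,←)
state=q2 head=-1 tape=_[_]xyxxxyx   (q2,_)→(q4,_,←)
state=q4 head=-2 tape=[_]_xyxxxyx
Cell 0 holds x when M halts.

x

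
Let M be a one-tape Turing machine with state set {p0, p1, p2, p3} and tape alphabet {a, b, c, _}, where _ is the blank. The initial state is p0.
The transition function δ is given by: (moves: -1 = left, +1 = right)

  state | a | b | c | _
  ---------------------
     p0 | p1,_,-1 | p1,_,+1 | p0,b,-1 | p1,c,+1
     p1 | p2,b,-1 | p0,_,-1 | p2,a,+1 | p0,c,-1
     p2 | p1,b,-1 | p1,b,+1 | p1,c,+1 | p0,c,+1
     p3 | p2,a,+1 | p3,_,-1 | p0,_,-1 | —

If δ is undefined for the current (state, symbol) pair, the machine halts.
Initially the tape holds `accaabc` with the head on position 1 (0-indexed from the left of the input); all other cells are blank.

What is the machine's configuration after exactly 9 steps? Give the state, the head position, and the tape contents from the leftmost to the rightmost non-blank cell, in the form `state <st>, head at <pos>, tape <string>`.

state p1, head at 2, tape cac_ababc

state=p0 head=1 tape=__a[c]caabc   (p0,c)→(p0,b,-1)
state=p0 head=0 tape=__[a]bcaabc   (p0,a)→(p1,_,-1)
state=p1 head=-1 tape=_[_]_bcaabc   (p1,_)→(p0,c,-1)
state=p0 head=-2 tape=[_]c_bcaabc   (p0,_)→(p1,c,+1)
state=p1 head=-1 tape=c[c]_bcaabc   (p1,c)→(p2,a,+1)
state=p2 head=0 tape=ca[_]bcaabc   (p2,_)→(p0,c,+1)
state=p0 head=1 tape=cac[b]caabc   (p0,b)→(p1,_,+1)
state=p1 head=2 tape=cac_[c]aabc   (p1,c)→(p2,a,+1)
state=p2 head=3 tape=cac_a[a]abc   (p2,a)→(p1,b,-1)
state=p1 head=2 tape=cac_[a]babc
After 9 steps: state p1, head at 2, tape cac_ababc.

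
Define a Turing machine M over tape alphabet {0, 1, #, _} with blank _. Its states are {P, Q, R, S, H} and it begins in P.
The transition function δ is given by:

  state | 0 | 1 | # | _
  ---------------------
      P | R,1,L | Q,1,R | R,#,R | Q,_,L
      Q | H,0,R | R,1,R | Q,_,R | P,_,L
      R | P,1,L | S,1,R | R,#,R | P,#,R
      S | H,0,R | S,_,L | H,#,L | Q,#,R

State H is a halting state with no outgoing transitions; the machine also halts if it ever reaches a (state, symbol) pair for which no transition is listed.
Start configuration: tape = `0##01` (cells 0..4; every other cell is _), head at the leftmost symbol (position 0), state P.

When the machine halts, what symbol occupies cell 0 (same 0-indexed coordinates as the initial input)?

1

state=P head=0 tape=_[0]##01   (P,0)→(R,1,L)
state=R head=-1 tape=[_]1##01   (R,_)→(P,#,R)
state=P head=0 tape=#[1]##01   (P,1)→(Q,1,R)
state=Q head=1 tape=#1[#]#01   (Q,#)→(Q,_,R)
state=Q head=2 tape=#1_[#]01   (Q,#)→(Q,_,R)
state=Q head=3 tape=#1__[0]1   (Q,0)→(H,0,R)
state=H head=4 tape=#1__0[1]
Cell 0 holds 1 when M halts.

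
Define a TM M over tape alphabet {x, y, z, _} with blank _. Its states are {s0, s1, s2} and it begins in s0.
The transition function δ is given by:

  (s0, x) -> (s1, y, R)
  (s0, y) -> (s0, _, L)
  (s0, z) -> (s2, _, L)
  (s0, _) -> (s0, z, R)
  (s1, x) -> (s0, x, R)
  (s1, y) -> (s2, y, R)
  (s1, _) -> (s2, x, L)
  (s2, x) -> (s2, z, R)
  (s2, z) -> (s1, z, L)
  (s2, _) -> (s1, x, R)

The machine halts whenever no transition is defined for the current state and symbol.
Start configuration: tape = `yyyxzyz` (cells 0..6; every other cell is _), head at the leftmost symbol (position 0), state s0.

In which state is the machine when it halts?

s0 | ___[y]yyxzyz   read y → write _, move L, go to s0
s0 | __[_]_yyxzyz   read _ → write z, move R, go to s0
s0 | __z[_]yyxzyz   read _ → write z, move R, go to s0
s0 | __zz[y]yxzyz   read y → write _, move L, go to s0
s0 | __z[z]_yxzyz   read z → write _, move L, go to s2
s2 | __[z]__yxzyz   read z → write z, move L, go to s1
s1 | _[_]z__yxzyz   read _ → write x, move L, go to s2
s2 | [_]xz__yxzyz   read _ → write x, move R, go to s1
s1 | x[x]z__yxzyz   read x → write x, move R, go to s0
s0 | xx[z]__yxzyz   read z → write _, move L, go to s2
s2 | x[x]___yxzyz   read x → write z, move R, go to s2
s2 | xz[_]__yxzyz   read _ → write x, move R, go to s1
s1 | xzx[_]_yxzyz   read _ → write x, move L, go to s2
s2 | xz[x]x_yxzyz   read x → write z, move R, go to s2
s2 | xzz[x]_yxzyz   read x → write z, move R, go to s2
s2 | xzzz[_]yxzyz   read _ → write x, move R, go to s1
s1 | xzzzx[y]xzyz   read y → write y, move R, go to s2
s2 | xzzzxy[x]zyz   read x → write z, move R, go to s2
s2 | xzzzxyz[z]yz   read z → write z, move L, go to s1
s1 | xzzzxy[z]zyz
No transition is defined for (s1, z); M halts in state s1.

s1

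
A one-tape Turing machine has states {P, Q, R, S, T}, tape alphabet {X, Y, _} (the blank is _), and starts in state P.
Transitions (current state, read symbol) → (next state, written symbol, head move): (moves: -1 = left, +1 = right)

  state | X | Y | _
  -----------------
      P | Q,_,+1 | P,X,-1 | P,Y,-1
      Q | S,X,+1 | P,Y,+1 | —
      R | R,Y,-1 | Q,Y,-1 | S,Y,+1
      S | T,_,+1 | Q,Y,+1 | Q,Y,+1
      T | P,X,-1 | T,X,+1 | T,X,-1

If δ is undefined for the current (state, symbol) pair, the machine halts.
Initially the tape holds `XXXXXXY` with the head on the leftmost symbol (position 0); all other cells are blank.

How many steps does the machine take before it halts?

19

state=P head=0 tape=[X]XXXXXY___   (P,X)→(Q,_,+1)
state=Q head=1 tape=_[X]XXXXY___   (Q,X)→(S,X,+1)
state=S head=2 tape=_X[X]XXXY___   (S,X)→(T,_,+1)
state=T head=3 tape=_X_[X]XXY___   (T,X)→(P,X,-1)
state=P head=2 tape=_X[_]XXXY___   (P,_)→(P,Y,-1)
state=P head=1 tape=_[X]YXXXY___   (P,X)→(Q,_,+1)
state=Q head=2 tape=__[Y]XXXY___   (Q,Y)→(P,Y,+1)
state=P head=3 tape=__Y[X]XXY___   (P,X)→(Q,_,+1)
state=Q head=4 tape=__Y_[X]XY___   (Q,X)→(S,X,+1)
state=S head=5 tape=__Y_X[X]Y___   (S,X)→(T,_,+1)
state=T head=6 tape=__Y_X_[Y]___   (T,Y)→(T,X,+1)
state=T head=7 tape=__Y_X_X[_]__   (T,_)→(T,X,-1)
state=T head=6 tape=__Y_X_[X]X__   (T,X)→(P,X,-1)
state=P head=5 tape=__Y_X[_]XX__   (P,_)→(P,Y,-1)
state=P head=4 tape=__Y_[X]YXX__   (P,X)→(Q,_,+1)
state=Q head=5 tape=__Y__[Y]XX__   (Q,Y)→(P,Y,+1)
state=P head=6 tape=__Y__Y[X]X__   (P,X)→(Q,_,+1)
state=Q head=7 tape=__Y__Y_[X]__   (Q,X)→(S,X,+1)
state=S head=8 tape=__Y__Y_X[_]_   (S,_)→(Q,Y,+1)
state=Q head=9 tape=__Y__Y_XY[_]
M halts after 19 transitions.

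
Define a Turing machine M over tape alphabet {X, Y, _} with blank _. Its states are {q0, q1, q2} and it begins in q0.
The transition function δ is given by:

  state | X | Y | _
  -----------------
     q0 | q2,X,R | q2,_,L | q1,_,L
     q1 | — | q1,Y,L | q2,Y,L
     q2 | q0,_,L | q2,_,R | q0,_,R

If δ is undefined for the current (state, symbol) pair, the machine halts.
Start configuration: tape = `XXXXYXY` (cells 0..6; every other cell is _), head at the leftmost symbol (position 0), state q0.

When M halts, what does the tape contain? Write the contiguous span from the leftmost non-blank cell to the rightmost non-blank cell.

state=q0 head=0 tape=[X]XXXYXY   (q0,X)→(q2,X,R)
state=q2 head=1 tape=X[X]XXYXY   (q2,X)→(q0,_,L)
state=q0 head=0 tape=[X]_XXYXY   (q0,X)→(q2,X,R)
state=q2 head=1 tape=X[_]XXYXY   (q2,_)→(q0,_,R)
state=q0 head=2 tape=X_[X]XYXY   (q0,X)→(q2,X,R)
state=q2 head=3 tape=X_X[X]YXY   (q2,X)→(q0,_,L)
state=q0 head=2 tape=X_[X]_YXY   (q0,X)→(q2,X,R)
state=q2 head=3 tape=X_X[_]YXY   (q2,_)→(q0,_,R)
state=q0 head=4 tape=X_X_[Y]XY   (q0,Y)→(q2,_,L)
state=q2 head=3 tape=X_X[_]_XY   (q2,_)→(q0,_,R)
state=q0 head=4 tape=X_X_[_]XY   (q0,_)→(q1,_,L)
state=q1 head=3 tape=X_X[_]_XY   (q1,_)→(q2,Y,L)
state=q2 head=2 tape=X_[X]Y_XY   (q2,X)→(q0,_,L)
state=q0 head=1 tape=X[_]_Y_XY   (q0,_)→(q1,_,L)
state=q1 head=0 tape=[X]__Y_XY
The non-blank tape span at halt is X__Y_XY.

X__Y_XY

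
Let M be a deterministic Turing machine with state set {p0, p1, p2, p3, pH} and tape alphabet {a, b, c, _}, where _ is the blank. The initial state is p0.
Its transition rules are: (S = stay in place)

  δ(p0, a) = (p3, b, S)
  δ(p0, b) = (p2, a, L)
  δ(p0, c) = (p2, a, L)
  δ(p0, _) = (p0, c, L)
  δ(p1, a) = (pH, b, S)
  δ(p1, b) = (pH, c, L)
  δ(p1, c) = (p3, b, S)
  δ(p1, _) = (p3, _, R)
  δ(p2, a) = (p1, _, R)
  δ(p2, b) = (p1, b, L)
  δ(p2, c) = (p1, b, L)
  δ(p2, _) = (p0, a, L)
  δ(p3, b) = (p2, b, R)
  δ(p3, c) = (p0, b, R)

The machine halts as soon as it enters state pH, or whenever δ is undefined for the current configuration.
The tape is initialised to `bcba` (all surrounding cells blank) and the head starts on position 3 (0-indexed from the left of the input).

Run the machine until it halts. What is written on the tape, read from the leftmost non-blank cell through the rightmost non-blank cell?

p0 | bcb[a]_   read a → write b, move S, go to p3
p3 | bcb[b]_   read b → write b, move R, go to p2
p2 | bcbb[_]   read _ → write a, move L, go to p0
p0 | bcb[b]a   read b → write a, move L, go to p2
p2 | bc[b]aa   read b → write b, move L, go to p1
p1 | b[c]baa   read c → write b, move S, go to p3
p3 | b[b]baa   read b → write b, move R, go to p2
p2 | bb[b]aa   read b → write b, move L, go to p1
p1 | b[b]baa   read b → write c, move L, go to pH
pH | [b]cbaa
The non-blank tape span at halt is bcbaa.

bcbaa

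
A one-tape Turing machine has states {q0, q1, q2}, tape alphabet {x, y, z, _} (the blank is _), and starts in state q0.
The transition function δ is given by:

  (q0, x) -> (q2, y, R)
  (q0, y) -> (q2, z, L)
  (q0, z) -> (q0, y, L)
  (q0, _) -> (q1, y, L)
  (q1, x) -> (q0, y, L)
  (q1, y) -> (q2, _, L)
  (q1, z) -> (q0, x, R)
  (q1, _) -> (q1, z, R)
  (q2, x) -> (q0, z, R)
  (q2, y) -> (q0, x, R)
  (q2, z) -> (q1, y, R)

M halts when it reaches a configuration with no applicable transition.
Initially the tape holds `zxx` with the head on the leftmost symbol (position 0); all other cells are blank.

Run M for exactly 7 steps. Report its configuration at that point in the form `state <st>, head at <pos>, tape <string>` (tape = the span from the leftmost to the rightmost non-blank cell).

state q2, head at -1, tape yz_xx

state=q0 head=0 tape=__[z]xx   (q0,z)→(q0,y,L)
state=q0 head=-1 tape=_[_]yxx   (q0,_)→(q1,y,L)
state=q1 head=-2 tape=[_]yyxx   (q1,_)→(q1,z,R)
state=q1 head=-1 tape=z[y]yxx   (q1,y)→(q2,_,L)
state=q2 head=-2 tape=[z]_yxx   (q2,z)→(q1,y,R)
state=q1 head=-1 tape=y[_]yxx   (q1,_)→(q1,z,R)
state=q1 head=0 tape=yz[y]xx   (q1,y)→(q2,_,L)
state=q2 head=-1 tape=y[z]_xx
After 7 steps: state q2, head at -1, tape yz_xx.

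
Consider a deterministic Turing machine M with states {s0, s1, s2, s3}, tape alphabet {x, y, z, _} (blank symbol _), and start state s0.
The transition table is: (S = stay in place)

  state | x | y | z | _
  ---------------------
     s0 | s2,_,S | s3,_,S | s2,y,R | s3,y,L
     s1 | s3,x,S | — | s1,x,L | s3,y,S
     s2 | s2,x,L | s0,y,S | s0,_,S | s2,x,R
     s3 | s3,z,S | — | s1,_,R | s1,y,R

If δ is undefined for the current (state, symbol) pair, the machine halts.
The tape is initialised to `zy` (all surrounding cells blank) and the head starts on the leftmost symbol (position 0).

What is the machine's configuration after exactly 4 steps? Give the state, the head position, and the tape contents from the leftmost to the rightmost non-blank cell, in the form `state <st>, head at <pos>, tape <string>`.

state=s0 head=0 tape=[z]y_   (s0,z)→(s2,y,R)
state=s2 head=1 tape=y[y]_   (s2,y)→(s0,y,S)
state=s0 head=1 tape=y[y]_   (s0,y)→(s3,_,S)
state=s3 head=1 tape=y[_]_   (s3,_)→(s1,y,R)
state=s1 head=2 tape=yy[_]
After 4 steps: state s1, head at 2, tape yy.

state s1, head at 2, tape yy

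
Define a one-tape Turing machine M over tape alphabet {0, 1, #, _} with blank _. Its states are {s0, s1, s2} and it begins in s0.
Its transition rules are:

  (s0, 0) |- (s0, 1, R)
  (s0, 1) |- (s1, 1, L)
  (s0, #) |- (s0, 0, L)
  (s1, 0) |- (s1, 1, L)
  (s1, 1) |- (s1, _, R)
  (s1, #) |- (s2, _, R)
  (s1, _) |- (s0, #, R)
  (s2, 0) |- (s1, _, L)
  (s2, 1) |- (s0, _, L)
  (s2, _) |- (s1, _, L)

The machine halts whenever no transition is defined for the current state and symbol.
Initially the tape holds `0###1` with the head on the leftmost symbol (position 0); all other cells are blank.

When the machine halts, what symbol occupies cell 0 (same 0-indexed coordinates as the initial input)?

_

s0 | _[0]###1   read 0 → write 1, move R, go to s0
s0 | _1[#]##1   read # → write 0, move L, go to s0
s0 | _[1]0##1   read 1 → write 1, move L, go to s1
s1 | [_]10##1   read _ → write #, move R, go to s0
s0 | #[1]0##1   read 1 → write 1, move L, go to s1
s1 | [#]10##1   read # → write _, move R, go to s2
s2 | _[1]0##1   read 1 → write _, move L, go to s0
s0 | [_]_0##1
Cell 0 holds _ when M halts.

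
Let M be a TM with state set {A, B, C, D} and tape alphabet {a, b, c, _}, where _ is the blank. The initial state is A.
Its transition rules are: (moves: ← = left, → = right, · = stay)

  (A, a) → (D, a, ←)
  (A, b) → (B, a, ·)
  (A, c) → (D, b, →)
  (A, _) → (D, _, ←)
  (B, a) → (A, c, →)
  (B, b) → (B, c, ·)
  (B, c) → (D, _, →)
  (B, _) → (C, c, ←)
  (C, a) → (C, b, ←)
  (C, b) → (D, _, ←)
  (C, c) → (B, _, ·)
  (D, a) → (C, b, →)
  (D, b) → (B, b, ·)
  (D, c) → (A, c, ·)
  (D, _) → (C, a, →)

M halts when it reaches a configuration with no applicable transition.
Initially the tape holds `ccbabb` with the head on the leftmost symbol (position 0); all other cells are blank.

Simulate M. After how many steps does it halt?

A | [c]cbabb   read c → write b, move →, go to D
D | b[c]babb   read c → write c, move ·, go to A
A | b[c]babb   read c → write b, move →, go to D
D | bb[b]abb   read b → write b, move ·, go to B
B | bb[b]abb   read b → write c, move ·, go to B
B | bb[c]abb   read c → write _, move →, go to D
D | bb_[a]bb   read a → write b, move →, go to C
C | bb_b[b]b   read b → write _, move ←, go to D
D | bb_[b]_b   read b → write b, move ·, go to B
B | bb_[b]_b   read b → write c, move ·, go to B
B | bb_[c]_b   read c → write _, move →, go to D
D | bb__[_]b   read _ → write a, move →, go to C
C | bb__a[b]   read b → write _, move ←, go to D
D | bb__[a]_   read a → write b, move →, go to C
C | bb__b[_]
M halts after 14 transitions.

14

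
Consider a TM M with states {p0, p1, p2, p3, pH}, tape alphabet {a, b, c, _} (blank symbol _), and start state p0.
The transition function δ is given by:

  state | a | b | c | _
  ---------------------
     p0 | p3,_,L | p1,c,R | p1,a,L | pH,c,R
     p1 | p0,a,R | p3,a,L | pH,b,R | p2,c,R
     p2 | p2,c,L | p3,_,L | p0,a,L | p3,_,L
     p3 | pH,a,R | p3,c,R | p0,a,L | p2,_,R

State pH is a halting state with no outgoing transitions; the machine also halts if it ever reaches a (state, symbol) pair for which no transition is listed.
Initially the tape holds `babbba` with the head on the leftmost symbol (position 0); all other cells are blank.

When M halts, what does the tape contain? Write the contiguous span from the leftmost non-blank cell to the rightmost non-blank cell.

p0 | _[b]abbba   read b → write c, move R, go to p1
p1 | _c[a]bbba   read a → write a, move R, go to p0
p0 | _ca[b]bba   read b → write c, move R, go to p1
p1 | _cac[b]ba   read b → write a, move L, go to p3
p3 | _ca[c]aba   read c → write a, move L, go to p0
p0 | _c[a]aaba   read a → write _, move L, go to p3
p3 | _[c]_aaba   read c → write a, move L, go to p0
p0 | [_]a_aaba   read _ → write c, move R, go to pH
pH | c[a]_aaba
The non-blank tape span at halt is ca_aaba.

ca_aaba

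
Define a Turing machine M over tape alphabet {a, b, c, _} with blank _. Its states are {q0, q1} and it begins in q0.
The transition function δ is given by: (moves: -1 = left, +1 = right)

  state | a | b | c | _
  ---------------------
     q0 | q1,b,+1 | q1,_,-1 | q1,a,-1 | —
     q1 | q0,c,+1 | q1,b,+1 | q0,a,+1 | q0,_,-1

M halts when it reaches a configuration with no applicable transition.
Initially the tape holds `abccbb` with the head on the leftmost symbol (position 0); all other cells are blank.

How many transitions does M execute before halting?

17

q0 | [a]bccbb_   read a → write b, move +1, go to q1
q1 | b[b]ccbb_   read b → write b, move +1, go to q1
q1 | bb[c]cbb_   read c → write a, move +1, go to q0
q0 | bba[c]bb_   read c → write a, move -1, go to q1
q1 | bb[a]abb_   read a → write c, move +1, go to q0
q0 | bbc[a]bb_   read a → write b, move +1, go to q1
q1 | bbcb[b]b_   read b → write b, move +1, go to q1
q1 | bbcbb[b]_   read b → write b, move +1, go to q1
q1 | bbcbbb[_]   read _ → write _, move -1, go to q0
q0 | bbcbb[b]_   read b → write _, move -1, go to q1
q1 | bbcb[b]__   read b → write b, move +1, go to q1
q1 | bbcbb[_]_   read _ → write _, move -1, go to q0
q0 | bbcb[b]__   read b → write _, move -1, go to q1
q1 | bbc[b]___   read b → write b, move +1, go to q1
q1 | bbcb[_]__   read _ → write _, move -1, go to q0
q0 | bbc[b]___   read b → write _, move -1, go to q1
q1 | bb[c]____   read c → write a, move +1, go to q0
q0 | bba[_]___
M halts after 17 transitions.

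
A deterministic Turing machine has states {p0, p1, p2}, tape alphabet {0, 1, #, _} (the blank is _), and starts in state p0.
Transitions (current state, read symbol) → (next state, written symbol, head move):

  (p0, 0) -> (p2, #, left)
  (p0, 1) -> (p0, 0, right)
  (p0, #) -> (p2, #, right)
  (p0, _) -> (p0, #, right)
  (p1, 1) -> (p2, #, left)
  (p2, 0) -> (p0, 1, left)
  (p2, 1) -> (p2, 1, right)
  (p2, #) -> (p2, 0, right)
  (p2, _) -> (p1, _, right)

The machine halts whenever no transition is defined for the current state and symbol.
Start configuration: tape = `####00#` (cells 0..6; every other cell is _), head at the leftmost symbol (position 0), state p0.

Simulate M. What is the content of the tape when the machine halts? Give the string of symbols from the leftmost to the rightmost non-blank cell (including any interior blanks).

p0 | [#]###00#__   read # → write #, move right, go to p2
p2 | #[#]##00#__   read # → write 0, move right, go to p2
p2 | #0[#]#00#__   read # → write 0, move right, go to p2
p2 | #00[#]00#__   read # → write 0, move right, go to p2
p2 | #000[0]0#__   read 0 → write 1, move left, go to p0
p0 | #00[0]10#__   read 0 → write #, move left, go to p2
p2 | #0[0]#10#__   read 0 → write 1, move left, go to p0
p0 | #[0]1#10#__   read 0 → write #, move left, go to p2
p2 | [#]#1#10#__   read # → write 0, move right, go to p2
p2 | 0[#]1#10#__   read # → write 0, move right, go to p2
p2 | 00[1]#10#__   read 1 → write 1, move right, go to p2
p2 | 001[#]10#__   read # → write 0, move right, go to p2
p2 | 0010[1]0#__   read 1 → write 1, move right, go to p2
p2 | 00101[0]#__   read 0 → write 1, move left, go to p0
p0 | 0010[1]1#__   read 1 → write 0, move right, go to p0
p0 | 00100[1]#__   read 1 → write 0, move right, go to p0
p0 | 001000[#]__   read # → write #, move right, go to p2
p2 | 001000#[_]_   read _ → write _, move right, go to p1
p1 | 001000#_[_]
The non-blank tape span at halt is 001000#.

001000#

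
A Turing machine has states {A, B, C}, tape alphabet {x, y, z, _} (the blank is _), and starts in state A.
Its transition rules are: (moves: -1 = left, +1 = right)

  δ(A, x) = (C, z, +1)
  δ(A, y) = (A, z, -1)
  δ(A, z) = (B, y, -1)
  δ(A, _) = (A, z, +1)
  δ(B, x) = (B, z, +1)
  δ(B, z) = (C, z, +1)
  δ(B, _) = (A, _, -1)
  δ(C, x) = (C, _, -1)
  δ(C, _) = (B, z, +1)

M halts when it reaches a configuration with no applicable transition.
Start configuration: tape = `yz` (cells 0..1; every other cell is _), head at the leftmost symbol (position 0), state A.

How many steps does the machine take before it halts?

A | _[y]z   read y → write z, move -1, go to A
A | [_]zz   read _ → write z, move +1, go to A
A | z[z]z   read z → write y, move -1, go to B
B | [z]yz   read z → write z, move +1, go to C
C | z[y]z
M halts after 4 transitions.

4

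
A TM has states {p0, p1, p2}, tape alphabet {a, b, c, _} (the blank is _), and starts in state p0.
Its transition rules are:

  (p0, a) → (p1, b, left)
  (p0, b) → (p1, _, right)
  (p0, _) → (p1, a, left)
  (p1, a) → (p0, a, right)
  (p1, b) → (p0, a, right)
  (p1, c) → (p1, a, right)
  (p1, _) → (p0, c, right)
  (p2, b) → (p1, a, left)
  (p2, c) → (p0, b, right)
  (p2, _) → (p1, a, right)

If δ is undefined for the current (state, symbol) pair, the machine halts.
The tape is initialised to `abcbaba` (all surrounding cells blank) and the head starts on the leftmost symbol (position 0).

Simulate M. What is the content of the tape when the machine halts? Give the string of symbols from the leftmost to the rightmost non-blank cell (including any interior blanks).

c_acbaba

state=p0 head=0 tape=_[a]bcbaba   (p0,a)→(p1,b,left)
state=p1 head=-1 tape=[_]bbcbaba   (p1,_)→(p0,c,right)
state=p0 head=0 tape=c[b]bcbaba   (p0,b)→(p1,_,right)
state=p1 head=1 tape=c_[b]cbaba   (p1,b)→(p0,a,right)
state=p0 head=2 tape=c_a[c]baba
The non-blank tape span at halt is c_acbaba.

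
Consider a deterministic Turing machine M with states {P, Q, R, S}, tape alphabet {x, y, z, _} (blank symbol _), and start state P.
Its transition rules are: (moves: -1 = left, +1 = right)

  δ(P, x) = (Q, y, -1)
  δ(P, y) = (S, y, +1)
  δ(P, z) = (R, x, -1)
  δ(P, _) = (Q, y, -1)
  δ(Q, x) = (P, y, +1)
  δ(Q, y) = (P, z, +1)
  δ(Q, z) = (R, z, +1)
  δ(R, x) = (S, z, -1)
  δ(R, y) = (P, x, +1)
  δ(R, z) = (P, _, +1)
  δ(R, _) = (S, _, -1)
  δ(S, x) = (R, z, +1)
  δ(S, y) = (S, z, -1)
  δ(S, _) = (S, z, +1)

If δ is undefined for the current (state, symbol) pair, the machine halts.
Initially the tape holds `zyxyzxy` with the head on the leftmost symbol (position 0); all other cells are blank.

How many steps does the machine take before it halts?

12

P | __[z]yxyzxy   read z → write x, move -1, go to R
R | _[_]xyxyzxy   read _ → write _, move -1, go to S
S | [_]_xyxyzxy   read _ → write z, move +1, go to S
S | z[_]xyxyzxy   read _ → write z, move +1, go to S
S | zz[x]yxyzxy   read x → write z, move +1, go to R
R | zzz[y]xyzxy   read y → write x, move +1, go to P
P | zzzx[x]yzxy   read x → write y, move -1, go to Q
Q | zzz[x]yyzxy   read x → write y, move +1, go to P
P | zzzy[y]yzxy   read y → write y, move +1, go to S
S | zzzyy[y]zxy   read y → write z, move -1, go to S
S | zzzy[y]zzxy   read y → write z, move -1, go to S
S | zzz[y]zzzxy   read y → write z, move -1, go to S
S | zz[z]zzzzxy
M halts after 12 transitions.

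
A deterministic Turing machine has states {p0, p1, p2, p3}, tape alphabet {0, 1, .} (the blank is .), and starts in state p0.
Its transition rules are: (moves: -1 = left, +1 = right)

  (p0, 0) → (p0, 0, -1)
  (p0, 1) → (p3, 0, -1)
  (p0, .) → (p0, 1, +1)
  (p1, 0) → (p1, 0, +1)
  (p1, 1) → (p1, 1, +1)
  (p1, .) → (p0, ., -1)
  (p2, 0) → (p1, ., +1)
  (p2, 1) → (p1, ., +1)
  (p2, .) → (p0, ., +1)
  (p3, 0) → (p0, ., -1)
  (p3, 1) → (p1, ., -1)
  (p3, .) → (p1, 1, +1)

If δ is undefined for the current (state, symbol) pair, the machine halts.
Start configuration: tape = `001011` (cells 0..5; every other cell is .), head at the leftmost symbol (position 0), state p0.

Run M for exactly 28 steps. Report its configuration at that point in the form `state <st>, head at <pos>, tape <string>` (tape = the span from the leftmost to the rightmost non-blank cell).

state p0, head at 0, tape 1000.00.0

state=p0 head=0 tape=...[0]01011.   (p0,0)→(p0,0,-1)
state=p0 head=-1 tape=..[.]001011.   (p0,.)→(p0,1,+1)
state=p0 head=0 tape=..1[0]01011.   (p0,0)→(p0,0,-1)
state=p0 head=-1 tape=..[1]001011.   (p0,1)→(p3,0,-1)
state=p3 head=-2 tape=.[.]0001011.   (p3,.)→(p1,1,+1)
state=p1 head=-1 tape=.1[0]001011.   (p1,0)→(p1,0,+1)
state=p1 head=0 tape=.10[0]01011.   (p1,0)→(p1,0,+1)
state=p1 head=1 tape=.100[0]1011.   (p1,0)→(p1,0,+1)
state=p1 head=2 tape=.1000[1]011.   (p1,1)→(p1,1,+1)
state=p1 head=3 tape=.10001[0]11.   (p1,0)→(p1,0,+1)
state=p1 head=4 tape=.100010[1]1.   (p1,1)→(p1,1,+1)
state=p1 head=5 tape=.1000101[1].   (p1,1)→(p1,1,+1)
state=p1 head=6 tape=.10001011[.]   (p1,.)→(p0,.,-1)
state=p0 head=5 tape=.1000101[1].   (p0,1)→(p3,0,-1)
state=p3 head=4 tape=.100010[1]0.   (p3,1)→(p1,.,-1)
state=p1 head=3 tape=.10001[0].0.   (p1,0)→(p1,0,+1)
state=p1 head=4 tape=.100010[.]0.   (p1,.)→(p0,.,-1)
state=p0 head=3 tape=.10001[0].0.   (p0,0)→(p0,0,-1)
state=p0 head=2 tape=.1000[1]0.0.   (p0,1)→(p3,0,-1)
state=p3 head=1 tape=.100[0]00.0.   (p3,0)→(p0,.,-1)
state=p0 head=0 tape=.10[0].00.0.   (p0,0)→(p0,0,-1)
state=p0 head=-1 tape=.1[0]0.00.0.   (p0,0)→(p0,0,-1)
state=p0 head=-2 tape=.[1]00.00.0.   (p0,1)→(p3,0,-1)
state=p3 head=-3 tape=[.]000.00.0.   (p3,.)→(p1,1,+1)
state=p1 head=-2 tape=1[0]00.00.0.   (p1,0)→(p1,0,+1)
state=p1 head=-1 tape=10[0]0.00.0.   (p1,0)→(p1,0,+1)
state=p1 head=0 tape=100[0].00.0.   (p1,0)→(p1,0,+1)
state=p1 head=1 tape=1000[.]00.0.   (p1,.)→(p0,.,-1)
state=p0 head=0 tape=100[0].00.0.
After 28 steps: state p0, head at 0, tape 1000.00.0.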